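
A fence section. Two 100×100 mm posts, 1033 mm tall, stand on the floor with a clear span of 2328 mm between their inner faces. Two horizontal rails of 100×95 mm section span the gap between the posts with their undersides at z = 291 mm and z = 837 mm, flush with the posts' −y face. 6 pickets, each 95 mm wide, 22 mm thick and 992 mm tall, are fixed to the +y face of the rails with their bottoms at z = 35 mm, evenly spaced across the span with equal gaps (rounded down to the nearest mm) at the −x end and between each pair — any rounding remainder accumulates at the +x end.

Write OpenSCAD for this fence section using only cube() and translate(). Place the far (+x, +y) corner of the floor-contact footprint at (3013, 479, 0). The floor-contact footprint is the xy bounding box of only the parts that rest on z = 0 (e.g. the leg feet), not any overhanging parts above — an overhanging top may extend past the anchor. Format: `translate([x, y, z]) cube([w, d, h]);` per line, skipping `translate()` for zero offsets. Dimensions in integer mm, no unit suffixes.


translate([485, 379, 0]) cube([100, 100, 1033]);
translate([2913, 379, 0]) cube([100, 100, 1033]);
translate([585, 379, 291]) cube([2328, 100, 95]);
translate([585, 379, 837]) cube([2328, 100, 95]);
translate([836, 479, 35]) cube([95, 22, 992]);
translate([1182, 479, 35]) cube([95, 22, 992]);
translate([1528, 479, 35]) cube([95, 22, 992]);
translate([1874, 479, 35]) cube([95, 22, 992]);
translate([2220, 479, 35]) cube([95, 22, 992]);
translate([2566, 479, 35]) cube([95, 22, 992]);


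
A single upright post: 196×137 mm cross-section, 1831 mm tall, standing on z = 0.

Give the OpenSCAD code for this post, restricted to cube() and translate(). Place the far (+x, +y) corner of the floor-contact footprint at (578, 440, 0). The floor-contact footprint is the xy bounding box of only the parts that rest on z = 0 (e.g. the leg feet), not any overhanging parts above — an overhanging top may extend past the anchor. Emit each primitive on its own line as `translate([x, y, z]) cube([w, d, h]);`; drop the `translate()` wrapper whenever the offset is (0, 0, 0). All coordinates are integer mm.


translate([382, 303, 0]) cube([196, 137, 1831]);


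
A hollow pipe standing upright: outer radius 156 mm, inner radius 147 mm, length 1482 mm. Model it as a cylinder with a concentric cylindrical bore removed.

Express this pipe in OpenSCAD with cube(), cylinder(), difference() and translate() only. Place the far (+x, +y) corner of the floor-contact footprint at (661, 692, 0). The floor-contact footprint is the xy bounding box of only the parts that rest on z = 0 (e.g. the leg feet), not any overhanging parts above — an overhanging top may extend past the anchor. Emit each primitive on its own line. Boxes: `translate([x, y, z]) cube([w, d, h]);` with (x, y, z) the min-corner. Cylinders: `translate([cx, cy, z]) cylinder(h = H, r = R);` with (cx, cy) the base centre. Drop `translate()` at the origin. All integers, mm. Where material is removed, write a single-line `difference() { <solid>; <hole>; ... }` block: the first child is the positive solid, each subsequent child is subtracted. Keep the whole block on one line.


difference() { translate([505, 536, 0]) cylinder(h = 1482, r = 156); translate([505, 536, 0]) cylinder(h = 1482, r = 147); }


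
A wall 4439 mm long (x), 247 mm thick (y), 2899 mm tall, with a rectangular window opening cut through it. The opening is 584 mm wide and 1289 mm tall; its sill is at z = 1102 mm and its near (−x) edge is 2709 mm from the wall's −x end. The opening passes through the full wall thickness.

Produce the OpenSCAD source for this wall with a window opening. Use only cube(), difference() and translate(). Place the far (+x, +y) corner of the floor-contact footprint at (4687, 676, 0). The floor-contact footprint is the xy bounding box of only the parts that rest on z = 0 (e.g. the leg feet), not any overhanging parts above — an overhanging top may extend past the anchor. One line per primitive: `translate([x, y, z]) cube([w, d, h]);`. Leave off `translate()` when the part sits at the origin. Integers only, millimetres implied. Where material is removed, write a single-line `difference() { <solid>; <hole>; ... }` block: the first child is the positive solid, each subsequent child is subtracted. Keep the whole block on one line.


difference() { translate([248, 429, 0]) cube([4439, 247, 2899]); translate([2957, 429, 1102]) cube([584, 247, 1289]); }


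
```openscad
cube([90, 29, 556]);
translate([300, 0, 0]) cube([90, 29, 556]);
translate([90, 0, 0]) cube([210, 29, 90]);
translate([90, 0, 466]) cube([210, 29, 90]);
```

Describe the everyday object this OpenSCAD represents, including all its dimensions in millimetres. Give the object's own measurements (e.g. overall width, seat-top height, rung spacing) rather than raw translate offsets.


A rectangular picture frame lying in the x–z plane (depth along y). The opening is 210 mm wide (x) by 376 mm tall (z), surrounded by a border 90 mm wide on all four sides. The frame is 29 mm deep and is made of two full-height vertical stiles with two horizontal rails fitted between them.


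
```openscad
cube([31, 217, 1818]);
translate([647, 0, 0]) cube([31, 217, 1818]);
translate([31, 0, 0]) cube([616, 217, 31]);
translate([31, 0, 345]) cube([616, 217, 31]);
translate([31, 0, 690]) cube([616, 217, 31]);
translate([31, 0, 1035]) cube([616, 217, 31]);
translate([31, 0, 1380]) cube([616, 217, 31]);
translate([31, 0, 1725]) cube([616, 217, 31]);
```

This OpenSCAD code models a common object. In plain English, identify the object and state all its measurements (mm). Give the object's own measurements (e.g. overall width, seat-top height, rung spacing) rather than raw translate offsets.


An open bookshelf. Two side panels, each 31 mm thick, 217 mm deep and 1818 mm tall, stand 678 mm apart (outside-to-outside). Between them sit 6 shelves, each 31 mm thick and 217 mm deep, spanning the full gap between the sides. The bottom shelf rests on the floor (its underside at z = 0) and the clear gap between one shelf's top and the next shelf's underside is 314 mm.


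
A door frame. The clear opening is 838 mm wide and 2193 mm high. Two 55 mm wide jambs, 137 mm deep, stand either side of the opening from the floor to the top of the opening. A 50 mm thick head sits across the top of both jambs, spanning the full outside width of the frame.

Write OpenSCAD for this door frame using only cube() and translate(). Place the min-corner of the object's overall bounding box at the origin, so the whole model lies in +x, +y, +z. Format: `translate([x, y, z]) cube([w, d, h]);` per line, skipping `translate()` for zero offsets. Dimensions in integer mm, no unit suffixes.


cube([55, 137, 2193]);
translate([893, 0, 0]) cube([55, 137, 2193]);
translate([0, 0, 2193]) cube([948, 137, 50]);


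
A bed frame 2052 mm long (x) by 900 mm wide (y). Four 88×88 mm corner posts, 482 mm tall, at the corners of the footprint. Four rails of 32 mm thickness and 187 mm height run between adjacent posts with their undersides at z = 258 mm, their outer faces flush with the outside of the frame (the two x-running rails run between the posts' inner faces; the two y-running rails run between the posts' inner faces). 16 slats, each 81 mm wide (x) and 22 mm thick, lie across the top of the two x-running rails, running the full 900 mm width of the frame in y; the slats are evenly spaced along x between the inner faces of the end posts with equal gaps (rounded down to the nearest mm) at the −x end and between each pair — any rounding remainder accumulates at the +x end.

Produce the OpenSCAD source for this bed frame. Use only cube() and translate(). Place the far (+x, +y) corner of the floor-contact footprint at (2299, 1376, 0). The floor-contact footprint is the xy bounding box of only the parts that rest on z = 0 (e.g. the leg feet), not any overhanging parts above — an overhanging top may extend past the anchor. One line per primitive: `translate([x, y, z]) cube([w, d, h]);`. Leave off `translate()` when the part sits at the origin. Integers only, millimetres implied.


translate([247, 476, 0]) cube([88, 88, 482]);
translate([247, 1288, 0]) cube([88, 88, 482]);
translate([2211, 476, 0]) cube([88, 88, 482]);
translate([2211, 1288, 0]) cube([88, 88, 482]);
translate([335, 476, 258]) cube([1876, 32, 187]);
translate([335, 1344, 258]) cube([1876, 32, 187]);
translate([247, 564, 258]) cube([32, 724, 187]);
translate([2267, 564, 258]) cube([32, 724, 187]);
translate([369, 476, 445]) cube([81, 900, 22]);
translate([484, 476, 445]) cube([81, 900, 22]);
translate([599, 476, 445]) cube([81, 900, 22]);
translate([714, 476, 445]) cube([81, 900, 22]);
translate([829, 476, 445]) cube([81, 900, 22]);
translate([944, 476, 445]) cube([81, 900, 22]);
translate([1059, 476, 445]) cube([81, 900, 22]);
translate([1174, 476, 445]) cube([81, 900, 22]);
translate([1289, 476, 445]) cube([81, 900, 22]);
translate([1404, 476, 445]) cube([81, 900, 22]);
translate([1519, 476, 445]) cube([81, 900, 22]);
translate([1634, 476, 445]) cube([81, 900, 22]);
translate([1749, 476, 445]) cube([81, 900, 22]);
translate([1864, 476, 445]) cube([81, 900, 22]);
translate([1979, 476, 445]) cube([81, 900, 22]);
translate([2094, 476, 445]) cube([81, 900, 22]);


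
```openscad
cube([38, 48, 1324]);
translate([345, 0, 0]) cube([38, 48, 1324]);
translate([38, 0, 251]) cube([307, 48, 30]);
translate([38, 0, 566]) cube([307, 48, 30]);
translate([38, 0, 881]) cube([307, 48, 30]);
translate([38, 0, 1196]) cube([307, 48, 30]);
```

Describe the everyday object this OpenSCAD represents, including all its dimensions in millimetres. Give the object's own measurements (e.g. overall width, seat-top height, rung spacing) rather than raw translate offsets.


A straight ladder. Two 38×48 mm vertical rails, 1324 mm tall, stand 383 mm apart (outside-to-outside) with their front faces coplanar on the −y side. 4 rungs, each 48 mm deep and 30 mm tall, span between the inner faces of the rails, front faces flush with the rails. The lowest rung's underside is at z = 251 mm and rungs are spaced 315 mm apart (underside to underside).


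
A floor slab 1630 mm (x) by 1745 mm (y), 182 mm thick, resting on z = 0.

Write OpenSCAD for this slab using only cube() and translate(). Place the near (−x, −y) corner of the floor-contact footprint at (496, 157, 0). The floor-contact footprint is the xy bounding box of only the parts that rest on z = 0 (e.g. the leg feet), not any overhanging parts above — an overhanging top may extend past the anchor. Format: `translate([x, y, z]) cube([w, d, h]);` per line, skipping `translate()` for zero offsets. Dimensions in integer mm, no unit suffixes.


translate([496, 157, 0]) cube([1630, 1745, 182]);


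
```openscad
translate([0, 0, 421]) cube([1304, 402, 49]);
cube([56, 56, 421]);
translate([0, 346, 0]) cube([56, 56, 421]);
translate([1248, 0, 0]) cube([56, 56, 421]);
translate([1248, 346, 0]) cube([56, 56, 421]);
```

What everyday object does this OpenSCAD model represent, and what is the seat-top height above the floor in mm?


A bench. The seat-top height is 470 mm.

A long slab on four corner posts — a bench. The slab sits at z = 421 with thickness 49, so the top is 421 + 49 = 470 mm.


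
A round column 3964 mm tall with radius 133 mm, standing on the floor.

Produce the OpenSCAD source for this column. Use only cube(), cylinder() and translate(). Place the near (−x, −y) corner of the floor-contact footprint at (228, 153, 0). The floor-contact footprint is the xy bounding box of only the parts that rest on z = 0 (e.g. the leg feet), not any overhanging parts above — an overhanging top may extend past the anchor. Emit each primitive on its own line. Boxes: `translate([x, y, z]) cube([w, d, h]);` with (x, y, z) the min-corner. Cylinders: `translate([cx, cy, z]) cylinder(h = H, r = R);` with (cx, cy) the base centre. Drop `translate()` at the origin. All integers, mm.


translate([361, 286, 0]) cylinder(h = 3964, r = 133);


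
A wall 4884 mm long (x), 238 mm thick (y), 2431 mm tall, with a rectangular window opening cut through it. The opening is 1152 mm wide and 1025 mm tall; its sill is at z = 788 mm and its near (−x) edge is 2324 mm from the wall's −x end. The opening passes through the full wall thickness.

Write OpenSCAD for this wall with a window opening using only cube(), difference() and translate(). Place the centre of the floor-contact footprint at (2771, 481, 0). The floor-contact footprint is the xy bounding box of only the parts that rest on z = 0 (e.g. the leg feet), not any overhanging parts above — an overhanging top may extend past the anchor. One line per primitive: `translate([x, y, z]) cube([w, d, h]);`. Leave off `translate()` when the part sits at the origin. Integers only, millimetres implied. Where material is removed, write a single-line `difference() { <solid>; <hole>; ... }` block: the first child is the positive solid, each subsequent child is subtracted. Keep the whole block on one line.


difference() { translate([329, 362, 0]) cube([4884, 238, 2431]); translate([2653, 362, 788]) cube([1152, 238, 1025]); }


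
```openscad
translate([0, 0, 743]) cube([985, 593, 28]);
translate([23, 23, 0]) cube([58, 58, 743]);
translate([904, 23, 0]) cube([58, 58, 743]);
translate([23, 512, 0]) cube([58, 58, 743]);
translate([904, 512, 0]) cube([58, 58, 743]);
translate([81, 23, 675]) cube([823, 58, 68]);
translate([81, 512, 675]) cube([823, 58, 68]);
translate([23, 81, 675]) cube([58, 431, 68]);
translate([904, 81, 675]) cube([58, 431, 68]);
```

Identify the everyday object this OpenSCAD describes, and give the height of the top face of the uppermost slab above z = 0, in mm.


A table. The table height is 771 mm.

A 985×593×28 slab sits at z = 743 on four 58 mm square posts — a table. The top surface is at 743 + 28 = 771 mm.


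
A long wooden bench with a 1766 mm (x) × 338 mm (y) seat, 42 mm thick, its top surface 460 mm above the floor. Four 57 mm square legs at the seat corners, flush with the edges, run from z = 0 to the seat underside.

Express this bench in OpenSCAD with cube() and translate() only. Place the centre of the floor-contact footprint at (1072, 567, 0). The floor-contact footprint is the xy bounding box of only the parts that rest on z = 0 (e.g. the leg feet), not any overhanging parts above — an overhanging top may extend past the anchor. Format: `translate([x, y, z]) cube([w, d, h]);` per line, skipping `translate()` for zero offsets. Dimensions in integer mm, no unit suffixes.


translate([189, 398, 418]) cube([1766, 338, 42]);
translate([189, 398, 0]) cube([57, 57, 418]);
translate([189, 679, 0]) cube([57, 57, 418]);
translate([1898, 398, 0]) cube([57, 57, 418]);
translate([1898, 679, 0]) cube([57, 57, 418]);


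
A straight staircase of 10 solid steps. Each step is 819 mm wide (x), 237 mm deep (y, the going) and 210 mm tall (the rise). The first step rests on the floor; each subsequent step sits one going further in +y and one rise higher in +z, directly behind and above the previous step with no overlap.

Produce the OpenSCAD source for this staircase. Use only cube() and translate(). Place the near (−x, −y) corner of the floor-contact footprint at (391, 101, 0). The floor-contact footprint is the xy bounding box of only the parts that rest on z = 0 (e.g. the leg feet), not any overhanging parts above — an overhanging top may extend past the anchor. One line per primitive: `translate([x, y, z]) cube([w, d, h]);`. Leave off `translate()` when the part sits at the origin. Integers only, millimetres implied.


translate([391, 101, 0]) cube([819, 237, 210]);
translate([391, 338, 210]) cube([819, 237, 210]);
translate([391, 575, 420]) cube([819, 237, 210]);
translate([391, 812, 630]) cube([819, 237, 210]);
translate([391, 1049, 840]) cube([819, 237, 210]);
translate([391, 1286, 1050]) cube([819, 237, 210]);
translate([391, 1523, 1260]) cube([819, 237, 210]);
translate([391, 1760, 1470]) cube([819, 237, 210]);
translate([391, 1997, 1680]) cube([819, 237, 210]);
translate([391, 2234, 1890]) cube([819, 237, 210]);


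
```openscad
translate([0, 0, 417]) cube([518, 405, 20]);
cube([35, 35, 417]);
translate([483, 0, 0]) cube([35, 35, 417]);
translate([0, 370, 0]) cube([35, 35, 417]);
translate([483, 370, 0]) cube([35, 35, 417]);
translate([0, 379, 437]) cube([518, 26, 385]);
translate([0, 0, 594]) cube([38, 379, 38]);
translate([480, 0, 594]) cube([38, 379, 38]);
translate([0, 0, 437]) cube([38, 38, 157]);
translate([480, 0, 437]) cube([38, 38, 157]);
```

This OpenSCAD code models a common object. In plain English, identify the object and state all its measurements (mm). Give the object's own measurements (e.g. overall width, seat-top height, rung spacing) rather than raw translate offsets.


A chair. The seat is a 518×405×20 mm slab with its top at z = 437 mm, on four 35×35 mm corner legs (flush with the seat edges, standing on z = 0). A flat backrest 26 mm thick, 385 mm tall, spans the full seat width and rises from the seat top along its +y edge, rear face flush with the rear of the seat. Two armrests of 38×38 mm section run along each side from the seat's front edge to the front of the backrest, top faces 195 mm above the seat top and outer faces flush with the seat's x-edges; a 38×38 mm post under the front of each armrest stands on the seat at the front corner.


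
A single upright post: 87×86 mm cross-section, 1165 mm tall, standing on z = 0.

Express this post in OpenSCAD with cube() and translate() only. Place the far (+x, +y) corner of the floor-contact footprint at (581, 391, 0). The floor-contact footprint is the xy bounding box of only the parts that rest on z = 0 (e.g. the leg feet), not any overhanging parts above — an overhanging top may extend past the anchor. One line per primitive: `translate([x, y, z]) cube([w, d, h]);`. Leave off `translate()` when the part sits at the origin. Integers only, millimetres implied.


translate([494, 305, 0]) cube([87, 86, 1165]);


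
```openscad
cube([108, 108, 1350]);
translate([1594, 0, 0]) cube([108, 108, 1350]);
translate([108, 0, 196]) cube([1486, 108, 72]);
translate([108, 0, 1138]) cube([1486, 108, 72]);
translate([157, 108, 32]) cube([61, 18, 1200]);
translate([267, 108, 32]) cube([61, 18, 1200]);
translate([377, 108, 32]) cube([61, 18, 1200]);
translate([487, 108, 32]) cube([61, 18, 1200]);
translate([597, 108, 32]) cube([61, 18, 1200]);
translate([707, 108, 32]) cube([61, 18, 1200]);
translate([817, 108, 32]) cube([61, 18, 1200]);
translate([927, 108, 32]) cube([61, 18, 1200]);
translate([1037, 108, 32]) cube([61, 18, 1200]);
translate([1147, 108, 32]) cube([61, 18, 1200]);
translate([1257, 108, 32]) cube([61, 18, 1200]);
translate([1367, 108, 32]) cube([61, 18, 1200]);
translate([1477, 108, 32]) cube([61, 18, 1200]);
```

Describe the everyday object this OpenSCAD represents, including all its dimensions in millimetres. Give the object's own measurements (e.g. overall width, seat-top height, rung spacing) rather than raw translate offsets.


A fence section. Two 108×108 mm posts, 1350 mm tall, stand on the floor with a clear span of 1486 mm between their inner faces. Two horizontal rails of 108×72 mm section span the gap between the posts with their undersides at z = 196 mm and z = 1138 mm, flush with the posts' −y face. 13 pickets, each 61 mm wide, 18 mm thick and 1200 mm tall, are fixed to the +y face of the rails with their bottoms at z = 32 mm, spaced across the span with a 49 mm gap after the −x post and between neighbouring pickets, with 56 mm left before the +x post.


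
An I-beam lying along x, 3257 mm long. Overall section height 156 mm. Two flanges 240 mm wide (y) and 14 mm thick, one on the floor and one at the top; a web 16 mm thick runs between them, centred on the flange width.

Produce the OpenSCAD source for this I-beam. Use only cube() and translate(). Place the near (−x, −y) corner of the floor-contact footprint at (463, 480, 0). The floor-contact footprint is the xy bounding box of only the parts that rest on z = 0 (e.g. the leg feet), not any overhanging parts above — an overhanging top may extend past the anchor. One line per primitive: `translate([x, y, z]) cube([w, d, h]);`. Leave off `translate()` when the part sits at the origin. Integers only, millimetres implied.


translate([463, 480, 0]) cube([3257, 240, 14]);
translate([463, 592, 14]) cube([3257, 16, 128]);
translate([463, 480, 142]) cube([3257, 240, 14]);


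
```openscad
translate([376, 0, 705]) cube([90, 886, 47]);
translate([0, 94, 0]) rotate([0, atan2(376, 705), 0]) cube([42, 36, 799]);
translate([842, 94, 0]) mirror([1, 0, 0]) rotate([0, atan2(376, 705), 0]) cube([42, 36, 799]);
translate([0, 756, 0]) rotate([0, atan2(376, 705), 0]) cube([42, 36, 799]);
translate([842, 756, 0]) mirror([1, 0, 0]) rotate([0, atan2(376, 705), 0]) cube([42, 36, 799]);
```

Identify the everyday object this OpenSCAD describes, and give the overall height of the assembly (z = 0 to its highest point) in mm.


A sawhorse. The overall height is 752 mm.

A beam across two mirrored pairs of raked legs — a sawhorse. The beam's underside is at z = 705 (matching the legs' vertical rise in atan2(376, 705)) and the beam is 47 mm tall, so its top is at 705 + 47 = 752 mm. The raked legs top out at the beam's underside, so that is the highest point.


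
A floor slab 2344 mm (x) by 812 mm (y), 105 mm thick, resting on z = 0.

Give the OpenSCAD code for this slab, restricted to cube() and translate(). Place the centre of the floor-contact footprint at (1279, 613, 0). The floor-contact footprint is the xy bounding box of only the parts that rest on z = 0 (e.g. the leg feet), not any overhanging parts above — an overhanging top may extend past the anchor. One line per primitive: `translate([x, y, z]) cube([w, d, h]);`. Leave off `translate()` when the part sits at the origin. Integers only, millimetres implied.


translate([107, 207, 0]) cube([2344, 812, 105]);


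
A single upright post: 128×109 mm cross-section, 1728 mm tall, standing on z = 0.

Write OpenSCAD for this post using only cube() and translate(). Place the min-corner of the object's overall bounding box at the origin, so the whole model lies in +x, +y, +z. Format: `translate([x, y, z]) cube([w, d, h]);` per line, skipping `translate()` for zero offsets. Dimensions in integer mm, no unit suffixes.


cube([128, 109, 1728]);


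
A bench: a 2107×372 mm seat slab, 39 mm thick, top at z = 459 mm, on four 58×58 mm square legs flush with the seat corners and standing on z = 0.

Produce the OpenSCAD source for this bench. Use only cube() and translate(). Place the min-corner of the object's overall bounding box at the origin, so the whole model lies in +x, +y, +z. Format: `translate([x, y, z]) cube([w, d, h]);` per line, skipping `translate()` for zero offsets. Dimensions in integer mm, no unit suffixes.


translate([0, 0, 420]) cube([2107, 372, 39]);
cube([58, 58, 420]);
translate([0, 314, 0]) cube([58, 58, 420]);
translate([2049, 0, 0]) cube([58, 58, 420]);
translate([2049, 314, 0]) cube([58, 58, 420]);


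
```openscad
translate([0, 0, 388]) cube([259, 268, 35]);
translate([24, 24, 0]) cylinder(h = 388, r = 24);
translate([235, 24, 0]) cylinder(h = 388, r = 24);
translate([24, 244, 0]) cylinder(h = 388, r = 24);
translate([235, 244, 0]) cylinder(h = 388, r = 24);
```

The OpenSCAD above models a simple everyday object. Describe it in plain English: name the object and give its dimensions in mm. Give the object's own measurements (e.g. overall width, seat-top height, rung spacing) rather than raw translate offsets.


A simple wooden stool: a rectangular seat 259 mm (x) by 268 mm (y), 35 mm thick, top face at z = 423 mm, on four round legs, each 48 mm in diameter. The legs rest on z = 0, each leg's axis is inset half a diameter from the nearest pair of seat edges (so the leg's bounding box is flush with the corner).


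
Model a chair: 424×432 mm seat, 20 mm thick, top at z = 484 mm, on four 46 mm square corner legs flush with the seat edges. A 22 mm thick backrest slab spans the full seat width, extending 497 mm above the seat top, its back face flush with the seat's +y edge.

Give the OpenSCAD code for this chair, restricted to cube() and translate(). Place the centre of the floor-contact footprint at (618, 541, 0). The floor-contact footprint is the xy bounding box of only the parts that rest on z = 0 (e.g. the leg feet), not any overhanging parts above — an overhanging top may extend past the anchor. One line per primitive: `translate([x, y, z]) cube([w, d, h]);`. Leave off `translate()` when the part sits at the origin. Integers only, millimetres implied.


translate([406, 325, 464]) cube([424, 432, 20]);
translate([406, 325, 0]) cube([46, 46, 464]);
translate([784, 325, 0]) cube([46, 46, 464]);
translate([406, 711, 0]) cube([46, 46, 464]);
translate([784, 711, 0]) cube([46, 46, 464]);
translate([406, 735, 484]) cube([424, 22, 497]);


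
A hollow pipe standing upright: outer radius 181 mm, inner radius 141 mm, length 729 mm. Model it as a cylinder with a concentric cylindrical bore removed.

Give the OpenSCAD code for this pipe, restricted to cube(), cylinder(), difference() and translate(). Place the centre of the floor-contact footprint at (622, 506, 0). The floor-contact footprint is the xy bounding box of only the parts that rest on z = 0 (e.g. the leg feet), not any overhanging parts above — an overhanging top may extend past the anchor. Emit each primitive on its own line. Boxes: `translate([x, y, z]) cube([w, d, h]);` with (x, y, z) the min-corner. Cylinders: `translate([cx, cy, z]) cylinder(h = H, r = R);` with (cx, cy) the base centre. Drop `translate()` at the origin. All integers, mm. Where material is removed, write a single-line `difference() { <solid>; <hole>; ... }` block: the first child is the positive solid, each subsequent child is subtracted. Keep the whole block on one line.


difference() { translate([622, 506, 0]) cylinder(h = 729, r = 181); translate([622, 506, 0]) cylinder(h = 729, r = 141); }


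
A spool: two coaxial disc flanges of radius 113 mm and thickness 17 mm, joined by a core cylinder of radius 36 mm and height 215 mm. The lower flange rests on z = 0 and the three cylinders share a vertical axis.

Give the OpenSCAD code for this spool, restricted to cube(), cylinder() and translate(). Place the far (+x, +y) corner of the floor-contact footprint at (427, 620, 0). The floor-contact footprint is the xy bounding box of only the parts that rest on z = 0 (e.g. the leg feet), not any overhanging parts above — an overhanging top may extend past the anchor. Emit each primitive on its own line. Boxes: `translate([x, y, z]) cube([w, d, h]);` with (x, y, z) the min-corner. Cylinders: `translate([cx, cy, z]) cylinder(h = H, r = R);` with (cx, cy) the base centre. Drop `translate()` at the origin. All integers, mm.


translate([314, 507, 0]) cylinder(h = 17, r = 113);
translate([314, 507, 17]) cylinder(h = 215, r = 36);
translate([314, 507, 232]) cylinder(h = 17, r = 113);


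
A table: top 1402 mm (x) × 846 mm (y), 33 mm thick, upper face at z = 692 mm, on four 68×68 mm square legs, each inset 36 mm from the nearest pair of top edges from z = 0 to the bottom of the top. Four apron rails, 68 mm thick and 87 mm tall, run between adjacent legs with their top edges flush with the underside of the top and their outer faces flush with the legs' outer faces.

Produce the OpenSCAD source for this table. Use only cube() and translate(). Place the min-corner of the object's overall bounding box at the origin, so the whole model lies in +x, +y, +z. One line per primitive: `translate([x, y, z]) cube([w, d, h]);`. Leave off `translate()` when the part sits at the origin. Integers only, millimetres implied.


translate([0, 0, 659]) cube([1402, 846, 33]);
translate([36, 36, 0]) cube([68, 68, 659]);
translate([1298, 36, 0]) cube([68, 68, 659]);
translate([36, 742, 0]) cube([68, 68, 659]);
translate([1298, 742, 0]) cube([68, 68, 659]);
translate([104, 36, 572]) cube([1194, 68, 87]);
translate([104, 742, 572]) cube([1194, 68, 87]);
translate([36, 104, 572]) cube([68, 638, 87]);
translate([1298, 104, 572]) cube([68, 638, 87]);


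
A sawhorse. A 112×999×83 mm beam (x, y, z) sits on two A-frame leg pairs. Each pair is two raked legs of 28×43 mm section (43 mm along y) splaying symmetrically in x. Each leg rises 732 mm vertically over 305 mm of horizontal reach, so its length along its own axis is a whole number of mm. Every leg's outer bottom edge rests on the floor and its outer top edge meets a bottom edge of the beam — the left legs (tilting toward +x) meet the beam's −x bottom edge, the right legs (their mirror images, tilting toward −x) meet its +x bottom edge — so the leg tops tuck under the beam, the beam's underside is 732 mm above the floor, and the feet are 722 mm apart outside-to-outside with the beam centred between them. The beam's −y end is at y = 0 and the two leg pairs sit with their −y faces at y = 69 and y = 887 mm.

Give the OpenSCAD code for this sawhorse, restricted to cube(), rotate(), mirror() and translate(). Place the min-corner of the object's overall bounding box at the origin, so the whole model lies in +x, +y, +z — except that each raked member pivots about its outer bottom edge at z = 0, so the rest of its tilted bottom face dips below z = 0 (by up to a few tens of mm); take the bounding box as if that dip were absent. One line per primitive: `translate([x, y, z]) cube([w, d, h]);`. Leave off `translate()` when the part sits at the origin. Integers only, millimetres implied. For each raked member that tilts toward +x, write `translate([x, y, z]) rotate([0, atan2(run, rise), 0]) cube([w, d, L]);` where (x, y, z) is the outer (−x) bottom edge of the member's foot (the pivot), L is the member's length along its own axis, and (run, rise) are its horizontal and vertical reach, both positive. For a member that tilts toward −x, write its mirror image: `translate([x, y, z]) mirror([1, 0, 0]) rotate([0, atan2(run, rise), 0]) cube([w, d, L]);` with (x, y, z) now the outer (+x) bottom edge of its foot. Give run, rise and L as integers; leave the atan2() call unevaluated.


translate([305, 0, 732]) cube([112, 999, 83]);
translate([0, 69, 0]) rotate([0, atan2(305, 732), 0]) cube([28, 43, 793]);
translate([722, 69, 0]) mirror([1, 0, 0]) rotate([0, atan2(305, 732), 0]) cube([28, 43, 793]);
translate([0, 887, 0]) rotate([0, atan2(305, 732), 0]) cube([28, 43, 793]);
translate([722, 887, 0]) mirror([1, 0, 0]) rotate([0, atan2(305, 732), 0]) cube([28, 43, 793]);


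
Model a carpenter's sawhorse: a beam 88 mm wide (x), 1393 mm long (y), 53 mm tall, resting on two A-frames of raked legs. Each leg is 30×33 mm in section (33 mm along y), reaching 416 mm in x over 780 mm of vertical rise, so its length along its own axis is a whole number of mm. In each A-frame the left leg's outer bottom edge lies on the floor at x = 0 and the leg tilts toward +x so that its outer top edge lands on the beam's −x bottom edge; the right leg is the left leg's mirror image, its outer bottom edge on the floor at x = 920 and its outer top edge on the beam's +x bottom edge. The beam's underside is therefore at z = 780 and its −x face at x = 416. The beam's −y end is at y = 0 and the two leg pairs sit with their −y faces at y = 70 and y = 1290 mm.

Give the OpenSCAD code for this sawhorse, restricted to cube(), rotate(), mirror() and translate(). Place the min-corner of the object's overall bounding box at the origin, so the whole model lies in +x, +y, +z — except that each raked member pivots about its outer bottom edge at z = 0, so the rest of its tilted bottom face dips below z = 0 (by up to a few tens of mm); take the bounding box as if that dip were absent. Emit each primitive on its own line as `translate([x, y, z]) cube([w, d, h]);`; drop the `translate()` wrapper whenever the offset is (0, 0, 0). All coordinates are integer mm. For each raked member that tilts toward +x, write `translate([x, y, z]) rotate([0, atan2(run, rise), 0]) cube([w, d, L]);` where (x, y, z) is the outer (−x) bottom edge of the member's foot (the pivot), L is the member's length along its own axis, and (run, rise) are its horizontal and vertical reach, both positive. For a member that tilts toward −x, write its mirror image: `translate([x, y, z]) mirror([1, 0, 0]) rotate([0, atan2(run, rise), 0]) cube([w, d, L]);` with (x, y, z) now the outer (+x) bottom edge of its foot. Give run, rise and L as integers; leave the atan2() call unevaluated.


translate([416, 0, 780]) cube([88, 1393, 53]);
translate([0, 70, 0]) rotate([0, atan2(416, 780), 0]) cube([30, 33, 884]);
translate([920, 70, 0]) mirror([1, 0, 0]) rotate([0, atan2(416, 780), 0]) cube([30, 33, 884]);
translate([0, 1290, 0]) rotate([0, atan2(416, 780), 0]) cube([30, 33, 884]);
translate([920, 1290, 0]) mirror([1, 0, 0]) rotate([0, atan2(416, 780), 0]) cube([30, 33, 884]);


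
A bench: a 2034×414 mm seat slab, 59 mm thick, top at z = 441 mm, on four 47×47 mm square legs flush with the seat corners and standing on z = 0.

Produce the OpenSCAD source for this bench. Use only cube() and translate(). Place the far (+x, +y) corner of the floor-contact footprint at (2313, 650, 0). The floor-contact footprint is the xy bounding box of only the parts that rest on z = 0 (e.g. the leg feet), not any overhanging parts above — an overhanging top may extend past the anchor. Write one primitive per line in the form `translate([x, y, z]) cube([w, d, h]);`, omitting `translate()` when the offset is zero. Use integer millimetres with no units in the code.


translate([279, 236, 382]) cube([2034, 414, 59]);
translate([279, 236, 0]) cube([47, 47, 382]);
translate([279, 603, 0]) cube([47, 47, 382]);
translate([2266, 236, 0]) cube([47, 47, 382]);
translate([2266, 603, 0]) cube([47, 47, 382]);


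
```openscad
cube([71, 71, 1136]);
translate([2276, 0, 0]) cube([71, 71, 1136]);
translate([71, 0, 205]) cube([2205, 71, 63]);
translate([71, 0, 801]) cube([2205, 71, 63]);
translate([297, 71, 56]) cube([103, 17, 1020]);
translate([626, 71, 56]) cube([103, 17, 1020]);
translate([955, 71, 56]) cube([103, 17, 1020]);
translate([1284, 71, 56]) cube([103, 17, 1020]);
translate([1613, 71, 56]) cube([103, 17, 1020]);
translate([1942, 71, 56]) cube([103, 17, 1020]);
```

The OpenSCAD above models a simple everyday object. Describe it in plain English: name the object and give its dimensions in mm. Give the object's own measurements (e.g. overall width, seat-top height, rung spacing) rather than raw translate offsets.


A fence section. Two 71×71 mm posts, 1136 mm tall, stand on the floor with a clear span of 2205 mm between their inner faces. Two horizontal rails of 71×63 mm section span the gap between the posts with their undersides at z = 205 mm and z = 801 mm, flush with the posts' −y face. 6 pickets, each 103 mm wide, 17 mm thick and 1020 mm tall, are fixed to the +y face of the rails with their bottoms at z = 56 mm, spaced across the span with a 226 mm gap after the −x post and between neighbouring pickets, with 231 mm left before the +x post.


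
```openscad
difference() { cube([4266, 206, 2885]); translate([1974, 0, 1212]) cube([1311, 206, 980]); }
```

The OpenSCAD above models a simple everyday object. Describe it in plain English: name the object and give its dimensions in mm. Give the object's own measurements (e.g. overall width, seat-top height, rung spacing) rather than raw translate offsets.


A wall 4266 mm long (x), 206 mm thick (y), 2885 mm tall, with a rectangular window opening cut through it. The opening is 1311 mm wide and 980 mm tall; its sill is at z = 1212 mm and its near (−x) edge is 1974 mm from the wall's −x end. The opening passes through the full wall thickness.


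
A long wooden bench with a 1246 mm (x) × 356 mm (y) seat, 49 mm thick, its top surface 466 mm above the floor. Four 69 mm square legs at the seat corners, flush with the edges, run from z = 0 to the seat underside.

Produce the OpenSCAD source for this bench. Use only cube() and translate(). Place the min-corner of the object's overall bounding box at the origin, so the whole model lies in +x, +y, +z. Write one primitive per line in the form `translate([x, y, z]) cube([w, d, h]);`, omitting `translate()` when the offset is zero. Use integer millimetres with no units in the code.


translate([0, 0, 417]) cube([1246, 356, 49]);
cube([69, 69, 417]);
translate([0, 287, 0]) cube([69, 69, 417]);
translate([1177, 0, 0]) cube([69, 69, 417]);
translate([1177, 287, 0]) cube([69, 69, 417]);


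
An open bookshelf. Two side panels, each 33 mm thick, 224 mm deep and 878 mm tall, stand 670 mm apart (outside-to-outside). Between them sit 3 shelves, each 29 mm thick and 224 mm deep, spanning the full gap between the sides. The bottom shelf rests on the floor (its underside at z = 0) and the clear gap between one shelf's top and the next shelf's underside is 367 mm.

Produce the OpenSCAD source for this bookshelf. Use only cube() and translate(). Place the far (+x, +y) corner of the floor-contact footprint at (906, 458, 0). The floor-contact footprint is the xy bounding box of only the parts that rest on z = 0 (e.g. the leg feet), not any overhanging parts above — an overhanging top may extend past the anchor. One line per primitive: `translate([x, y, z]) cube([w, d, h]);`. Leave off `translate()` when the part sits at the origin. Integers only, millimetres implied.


translate([236, 234, 0]) cube([33, 224, 878]);
translate([873, 234, 0]) cube([33, 224, 878]);
translate([269, 234, 0]) cube([604, 224, 29]);
translate([269, 234, 396]) cube([604, 224, 29]);
translate([269, 234, 792]) cube([604, 224, 29]);


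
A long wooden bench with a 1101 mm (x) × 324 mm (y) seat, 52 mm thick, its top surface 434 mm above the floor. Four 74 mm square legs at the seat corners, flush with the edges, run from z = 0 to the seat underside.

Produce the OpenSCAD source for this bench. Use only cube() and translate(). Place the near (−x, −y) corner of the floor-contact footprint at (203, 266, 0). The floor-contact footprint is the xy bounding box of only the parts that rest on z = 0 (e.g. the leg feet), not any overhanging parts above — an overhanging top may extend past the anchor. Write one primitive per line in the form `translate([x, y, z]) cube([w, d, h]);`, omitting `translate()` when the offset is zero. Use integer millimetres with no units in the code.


// leg_h = 434 − 52 = 382
translate([203, 266, 382]) cube([1101, 324, 52]);
translate([203, 266, 0]) cube([74, 74, 382]);
translate([203, 516, 0]) cube([74, 74, 382]);
translate([1230, 266, 0]) cube([74, 74, 382]);
translate([1230, 516, 0]) cube([74, 74, 382]);


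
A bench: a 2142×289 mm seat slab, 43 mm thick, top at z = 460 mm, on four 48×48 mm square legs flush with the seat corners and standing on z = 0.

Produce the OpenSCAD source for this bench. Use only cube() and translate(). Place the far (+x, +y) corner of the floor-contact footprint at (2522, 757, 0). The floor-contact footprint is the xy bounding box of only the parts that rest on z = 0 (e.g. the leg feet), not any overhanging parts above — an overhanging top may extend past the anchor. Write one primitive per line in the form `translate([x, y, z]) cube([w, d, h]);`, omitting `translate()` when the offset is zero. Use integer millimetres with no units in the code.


translate([380, 468, 417]) cube([2142, 289, 43]);
translate([380, 468, 0]) cube([48, 48, 417]);
translate([380, 709, 0]) cube([48, 48, 417]);
translate([2474, 468, 0]) cube([48, 48, 417]);
translate([2474, 709, 0]) cube([48, 48, 417]);


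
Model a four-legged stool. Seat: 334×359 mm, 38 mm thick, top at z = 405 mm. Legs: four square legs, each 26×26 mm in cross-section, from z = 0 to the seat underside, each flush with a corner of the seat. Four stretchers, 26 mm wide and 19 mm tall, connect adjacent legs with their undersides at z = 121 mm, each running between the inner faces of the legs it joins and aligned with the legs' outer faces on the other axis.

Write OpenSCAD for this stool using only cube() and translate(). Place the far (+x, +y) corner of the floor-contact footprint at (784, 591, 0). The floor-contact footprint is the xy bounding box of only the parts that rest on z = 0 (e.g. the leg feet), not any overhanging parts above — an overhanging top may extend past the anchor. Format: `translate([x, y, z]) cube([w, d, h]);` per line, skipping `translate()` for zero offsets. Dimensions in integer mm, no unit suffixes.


translate([450, 232, 367]) cube([334, 359, 38]);
translate([450, 232, 0]) cube([26, 26, 367]);
translate([758, 232, 0]) cube([26, 26, 367]);
translate([450, 565, 0]) cube([26, 26, 367]);
translate([758, 565, 0]) cube([26, 26, 367]);
translate([476, 232, 121]) cube([282, 26, 19]);
translate([476, 565, 121]) cube([282, 26, 19]);
translate([450, 258, 121]) cube([26, 307, 19]);
translate([758, 258, 121]) cube([26, 307, 19]);
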